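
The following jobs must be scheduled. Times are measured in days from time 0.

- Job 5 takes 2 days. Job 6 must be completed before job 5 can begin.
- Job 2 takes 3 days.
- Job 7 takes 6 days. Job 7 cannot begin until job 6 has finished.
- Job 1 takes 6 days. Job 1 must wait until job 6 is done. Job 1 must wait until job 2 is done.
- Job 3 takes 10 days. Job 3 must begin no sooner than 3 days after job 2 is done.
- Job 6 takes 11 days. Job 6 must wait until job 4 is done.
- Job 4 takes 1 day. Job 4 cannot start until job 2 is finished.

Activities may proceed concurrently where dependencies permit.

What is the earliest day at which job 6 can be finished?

15

Job 2 has no prerequisites, so it starts at day 0 and finishes at day 3.
Job 4 cannot begin until job 2 (finishes day 3). It runs from day 3 to 3 + 1 = day 4.
Job 6 cannot begin until job 4 (finishes day 4). It runs from day 4 to 4 + 11 = day 15.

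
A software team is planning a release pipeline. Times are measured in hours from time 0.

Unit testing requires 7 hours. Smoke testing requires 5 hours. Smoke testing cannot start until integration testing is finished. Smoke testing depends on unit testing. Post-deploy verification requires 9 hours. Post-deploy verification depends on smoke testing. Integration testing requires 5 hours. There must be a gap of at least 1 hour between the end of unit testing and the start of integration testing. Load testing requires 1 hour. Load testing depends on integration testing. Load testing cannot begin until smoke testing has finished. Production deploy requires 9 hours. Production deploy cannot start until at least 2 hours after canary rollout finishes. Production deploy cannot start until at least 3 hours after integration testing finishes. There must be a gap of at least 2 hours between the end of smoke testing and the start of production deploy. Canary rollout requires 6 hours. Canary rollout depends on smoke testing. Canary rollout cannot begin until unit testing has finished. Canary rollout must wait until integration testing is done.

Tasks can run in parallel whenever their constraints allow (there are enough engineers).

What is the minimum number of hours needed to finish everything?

Unit testing has no prerequisites, so it starts at hour 0 and finishes at hour 7.
After unit testing (finishes hour 7, plus 1-hour gap → hour 8), integration testing can start at hour 8 and finishes at hour 13.
For smoke testing: integration testing (finishes hour 13); unit testing (finishes hour 7). Taking the maximum gives a start of hour 13, and it finishes at 13 + 5 = hour 18.
Post-deploy verification waits on smoke testing (finishes hour 18), so it starts at hour 18 and finishes at 18 + 9 = hour 27.
Load testing has to wait for integration testing (finishes hour 13); smoke testing (finishes hour 18). The latest of these is hour 18, so load testing runs hour 18 to 18 + 1 = hour 19.
Canary rollout cannot start until smoke testing (finishes hour 18); unit testing (finishes hour 7); integration testing (finishes hour 13). The controlling bound is hour 18, so canary rollout finishes at 18 + 6 = hour 24.
Production deploy needs all of canary rollout (finishes hour 24, plus 2-hour gap → hour 26); integration testing (finishes hour 13, plus 3-hour gap → hour 16); smoke testing (finishes hour 18, plus 2-hour gap → hour 20). That puts its earliest start at hour 26; it finishes at 26 + 9 = hour 35.
All tasks are finished once the last one completes. Finish times: Unit testing at 7, Integration testing at 13, Smoke testing at 18, Canary rollout at 24, Load testing at 19, Production deploy at 35, Post-deploy verification at 27. The latest is hour 35.

35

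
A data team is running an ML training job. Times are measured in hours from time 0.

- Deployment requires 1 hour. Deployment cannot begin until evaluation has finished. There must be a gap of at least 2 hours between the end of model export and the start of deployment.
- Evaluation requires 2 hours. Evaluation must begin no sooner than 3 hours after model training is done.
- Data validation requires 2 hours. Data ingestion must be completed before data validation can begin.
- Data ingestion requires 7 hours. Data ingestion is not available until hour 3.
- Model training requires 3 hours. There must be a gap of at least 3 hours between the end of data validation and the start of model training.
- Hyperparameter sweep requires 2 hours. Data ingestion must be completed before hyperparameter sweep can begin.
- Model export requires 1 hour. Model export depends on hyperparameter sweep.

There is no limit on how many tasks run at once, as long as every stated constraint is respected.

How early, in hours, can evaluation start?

21

Data ingestion waits on its own release at hour 3, so it starts at hour 3 and finishes at 3 + 7 = hour 10.
Data validation cannot begin until data ingestion (finishes hour 10). It runs from hour 10 to 10 + 2 = hour 12.
After data validation (finishes hour 12, plus 3-hour gap → hour 15), model training can start at hour 15 and finishes at hour 18.
Evaluation waits on model training (finishes hour 18, plus 3-hour gap → hour 21), so the earliest it can start is hour 21.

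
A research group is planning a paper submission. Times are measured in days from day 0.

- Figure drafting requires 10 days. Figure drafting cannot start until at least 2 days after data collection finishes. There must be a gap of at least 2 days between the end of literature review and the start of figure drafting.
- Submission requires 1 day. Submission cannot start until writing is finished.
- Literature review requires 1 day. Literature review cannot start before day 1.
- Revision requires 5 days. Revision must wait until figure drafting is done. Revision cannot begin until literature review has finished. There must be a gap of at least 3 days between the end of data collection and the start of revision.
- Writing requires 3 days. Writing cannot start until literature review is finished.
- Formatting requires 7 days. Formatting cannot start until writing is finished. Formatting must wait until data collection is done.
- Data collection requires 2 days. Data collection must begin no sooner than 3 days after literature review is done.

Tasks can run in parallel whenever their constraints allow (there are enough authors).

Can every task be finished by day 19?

After its own release at day 1, literature review can start at day 1 and finishes at day 2.
After literature review (finishes day 2), writing can start at day 2 and finishes at day 5.
Submission waits on writing (finishes day 5), so it starts at day 5 and finishes at 5 + 1 = day 6.
After literature review (finishes day 2, plus 3-day gap → day 5), data collection can start at day 5 and finishes at day 7.
Formatting cannot start until writing (finishes day 5); data collection (finishes day 7). The controlling bound is day 7, so formatting finishes at 7 + 7 = day 14.
For figure drafting: data collection (finishes day 7, plus 2-day gap → day 9); literature review (finishes day 2, plus 2-day gap → day 4). Taking the maximum gives a start of day 9, and it finishes at 9 + 10 = day 19.
Revision has to wait for figure drafting (finishes day 19); literature review (finishes day 2); data collection (finishes day 7, plus 3-day gap → day 10). The latest of these is day 19, so revision runs day 19 to 19 + 5 = day 24.
The earliest everything can be done is day 24, which is after the deadline of 19, so it is not possible.

No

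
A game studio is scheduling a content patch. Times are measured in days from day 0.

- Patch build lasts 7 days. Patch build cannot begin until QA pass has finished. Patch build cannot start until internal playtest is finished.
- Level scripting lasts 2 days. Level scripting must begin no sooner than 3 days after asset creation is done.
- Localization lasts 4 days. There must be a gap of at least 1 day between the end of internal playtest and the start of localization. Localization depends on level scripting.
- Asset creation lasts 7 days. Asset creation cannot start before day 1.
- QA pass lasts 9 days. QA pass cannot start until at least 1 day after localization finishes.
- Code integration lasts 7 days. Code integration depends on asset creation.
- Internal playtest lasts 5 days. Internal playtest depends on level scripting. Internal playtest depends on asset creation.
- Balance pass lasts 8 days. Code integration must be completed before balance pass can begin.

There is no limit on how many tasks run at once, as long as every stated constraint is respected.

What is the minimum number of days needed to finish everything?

40

Asset creation cannot begin until its own release at day 1. It runs from day 1 to 1 + 7 = day 8.
Code integration waits on asset creation (finishes day 8), so it starts at day 8 and finishes at 8 + 7 = day 15.
After code integration (finishes day 15), balance pass can start at day 15 and finishes at day 23.
Level scripting waits on asset creation (finishes day 8, plus 3-day gap → day 11), so it starts at day 11 and finishes at 11 + 2 = day 13.
Internal playtest has to wait for level scripting (finishes day 13); asset creation (finishes day 8). The latest of these is day 13, so internal playtest runs day 13 to 13 + 5 = day 18.
For localization: internal playtest (finishes day 18, plus 1-day gap → day 19); level scripting (finishes day 13). Taking the maximum gives a start of day 19, and it finishes at 19 + 4 = day 23.
After localization (finishes day 23, plus 1-day gap → day 24), QA pass can start at day 24 and finishes at day 33.
For patch build: QA pass (finishes day 33); internal playtest (finishes day 18). Taking the maximum gives a start of day 33, and it finishes at 33 + 7 = day 40.
All tasks are finished once the last one completes. Finish times: Asset creation at 8, Level scripting at 13, Code integration at 15, Internal playtest at 18, Balance pass at 23, Localization at 23, QA pass at 33, Patch build at 40. The latest is day 40.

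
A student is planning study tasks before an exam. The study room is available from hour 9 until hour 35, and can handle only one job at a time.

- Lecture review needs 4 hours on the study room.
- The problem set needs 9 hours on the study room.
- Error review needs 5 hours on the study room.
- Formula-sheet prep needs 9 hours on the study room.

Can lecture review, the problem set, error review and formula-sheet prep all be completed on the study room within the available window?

No

The study room window is 35 − 9 = 26 hours.
Running back to back, the jobs need 4 + 9 + 5 + 9 = 27 hours on the study room.
Since 27 > 26, they cannot all fit.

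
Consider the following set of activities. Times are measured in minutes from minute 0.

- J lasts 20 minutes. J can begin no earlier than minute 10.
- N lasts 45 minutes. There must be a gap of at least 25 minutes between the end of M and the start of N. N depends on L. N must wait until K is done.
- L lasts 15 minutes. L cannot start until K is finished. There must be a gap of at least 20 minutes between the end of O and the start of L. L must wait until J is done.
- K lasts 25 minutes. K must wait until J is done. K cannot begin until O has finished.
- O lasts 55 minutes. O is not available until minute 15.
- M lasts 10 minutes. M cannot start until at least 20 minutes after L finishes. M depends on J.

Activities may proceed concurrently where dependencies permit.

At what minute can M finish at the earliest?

140

O waits on its own release at minute 15, so it starts at minute 15 and finishes at 15 + 55 = minute 70.
After its own release at minute 10, J can start at minute 10 and finishes at minute 30.
K needs all of J (finishes minute 30); O (finishes minute 70). That puts its earliest start at minute 70; it finishes at 70 + 25 = minute 95.
For L: K (finishes minute 95); O (finishes minute 70, plus 20-minute gap → minute 90); J (finishes minute 30). Taking the maximum gives a start of minute 95, and it finishes at 95 + 15 = minute 110.
M needs all of L (finishes minute 110, plus 20-minute gap → minute 130); J (finishes minute 30). That puts its earliest start at minute 130; it finishes at 130 + 10 = minute 140.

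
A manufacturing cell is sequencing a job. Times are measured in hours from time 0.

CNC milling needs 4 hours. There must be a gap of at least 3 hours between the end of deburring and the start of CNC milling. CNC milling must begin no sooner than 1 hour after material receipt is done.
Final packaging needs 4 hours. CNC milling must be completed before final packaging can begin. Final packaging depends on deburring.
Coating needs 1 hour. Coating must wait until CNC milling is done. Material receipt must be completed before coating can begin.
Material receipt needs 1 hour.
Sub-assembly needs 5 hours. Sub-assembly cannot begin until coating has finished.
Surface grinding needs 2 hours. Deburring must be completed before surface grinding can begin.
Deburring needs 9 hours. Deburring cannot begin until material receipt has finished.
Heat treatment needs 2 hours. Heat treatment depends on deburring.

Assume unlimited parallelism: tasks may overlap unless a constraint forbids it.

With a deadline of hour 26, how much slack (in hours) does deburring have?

3

Nothing blocks material receipt, so it runs from hour 0 to hour 1.
Deburring cannot begin until material receipt (finishes hour 1). It runs from hour 1 to 1 + 9 = hour 10.

Working backward from the deadline:
Sub-assembly has no dependents, so it just needs to finish by hour 26. Starting by 26 − 5 = hour 21 achieves that.
Coating feeds into sub-assembly (must start by hour 21); so coating must finish by hour 21 and therefore start by hour 20.
Final packaging must finish by hour 26; it takes 4 hours, so it must start by 26 − 4 = hour 22.
CNC milling must finish in time for coating (must start by hour 20); final packaging (must start by hour 22). The tightest is hour 20, so CNC milling must start by 20 − 4 = hour 16.
Nothing follows heat treatment; the deadline of hour 26 is its only limit. It must start by 26 − 2 = hour 24.
Surface grinding has no dependents, so it just needs to finish by hour 26. Starting by 26 − 2 = hour 24 achieves that.
Deburring has several dependents: CNC milling (must start by hour 16, minus 3-hour gap → hour 13); heat treatment (must start by hour 24); surface grinding (must start by hour 24); final packaging (must start by hour 22). The earliest of those limits is hour 13, so deburring must start by 13 − 9 = hour 4.
So deburring can start as early as hour 1 and as late as hour 4, giving 4 − 1 = 3 hours of slack.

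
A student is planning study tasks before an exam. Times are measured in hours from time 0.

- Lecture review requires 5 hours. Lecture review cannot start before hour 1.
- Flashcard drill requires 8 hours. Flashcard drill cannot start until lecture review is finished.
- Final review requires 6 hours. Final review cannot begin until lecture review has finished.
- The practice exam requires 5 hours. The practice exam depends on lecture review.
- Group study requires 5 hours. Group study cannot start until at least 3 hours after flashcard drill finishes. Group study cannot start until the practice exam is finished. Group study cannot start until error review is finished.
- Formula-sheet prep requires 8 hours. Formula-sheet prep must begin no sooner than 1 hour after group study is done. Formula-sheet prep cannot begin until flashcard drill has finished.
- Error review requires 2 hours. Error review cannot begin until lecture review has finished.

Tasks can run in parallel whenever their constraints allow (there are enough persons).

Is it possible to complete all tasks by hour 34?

Yes

Lecture review waits on its own release at hour 1, so it starts at hour 1 and finishes at 1 + 5 = hour 6.
Final review cannot begin until lecture review (finishes hour 6). It runs from hour 6 to 6 + 6 = hour 12.
Error review waits on lecture review (finishes hour 6), so it starts at hour 6 and finishes at 6 + 2 = hour 8.
The practice exam cannot begin until lecture review (finishes hour 6). It runs from hour 6 to 6 + 5 = hour 11.
After lecture review (finishes hour 6), flashcard drill can start at hour 6 and finishes at hour 14.
For group study: flashcard drill (finishes hour 14, plus 3-hour gap → hour 17); the practice exam (finishes hour 11); error review (finishes hour 8). Taking the maximum gives a start of hour 17, and it finishes at 17 + 5 = hour 22.
Formula-sheet prep needs all of group study (finishes hour 22, plus 1-hour gap → hour 23); flashcard drill (finishes hour 14). That puts its earliest start at hour 23; it finishes at 23 + 8 = hour 31.
Every task is finished by hour 31, which is no later than the deadline of 34, so the schedule is feasible.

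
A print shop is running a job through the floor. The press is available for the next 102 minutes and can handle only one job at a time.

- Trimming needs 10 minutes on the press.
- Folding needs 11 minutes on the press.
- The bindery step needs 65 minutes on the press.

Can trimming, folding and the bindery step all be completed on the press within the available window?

Yes

Running back to back, the jobs need 10 + 11 + 65 = 86 minutes on the press.
Since 86 ≤ 102, they fit within the window.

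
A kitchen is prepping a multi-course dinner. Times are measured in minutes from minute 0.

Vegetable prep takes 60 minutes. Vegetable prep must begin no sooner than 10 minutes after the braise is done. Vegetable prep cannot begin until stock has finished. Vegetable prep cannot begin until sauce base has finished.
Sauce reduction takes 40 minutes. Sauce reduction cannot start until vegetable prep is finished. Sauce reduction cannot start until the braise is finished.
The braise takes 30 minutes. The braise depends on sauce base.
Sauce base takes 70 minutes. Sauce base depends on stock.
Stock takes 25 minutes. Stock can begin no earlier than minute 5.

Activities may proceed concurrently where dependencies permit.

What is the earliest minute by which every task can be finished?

240

After its own release at minute 5, stock can start at minute 5 and finishes at minute 30.
After stock (finishes minute 30), sauce base can start at minute 30 and finishes at minute 100.
After sauce base (finishes minute 100), the braise can start at minute 100 and finishes at minute 130.
Vegetable prep needs all of the braise (finishes minute 130, plus 10-minute gap → minute 140); stock (finishes minute 30); sauce base (finishes minute 100). That puts its earliest start at minute 140; it finishes at 140 + 60 = minute 200.
Sauce reduction needs all of vegetable prep (finishes minute 200); the braise (finishes minute 130). That puts its earliest start at minute 200; it finishes at 200 + 40 = minute 240.
All tasks are finished once the last one completes. Finish times: Stock at 30, Sauce base at 100, The braise at 130, Vegetable prep at 200, Sauce reduction at 240. The latest is minute 240.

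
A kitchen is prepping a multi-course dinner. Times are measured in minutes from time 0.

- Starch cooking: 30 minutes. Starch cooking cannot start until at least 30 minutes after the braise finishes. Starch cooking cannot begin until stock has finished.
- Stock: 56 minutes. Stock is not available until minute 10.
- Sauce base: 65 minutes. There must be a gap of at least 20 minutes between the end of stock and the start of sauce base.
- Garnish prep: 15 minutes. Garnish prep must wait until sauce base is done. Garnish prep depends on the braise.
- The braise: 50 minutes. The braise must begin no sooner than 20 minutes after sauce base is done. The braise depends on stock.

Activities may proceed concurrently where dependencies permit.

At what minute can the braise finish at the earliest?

Stock cannot begin until its own release at minute 10. It runs from minute 10 to 10 + 56 = minute 66.
After stock (finishes minute 66, plus 20-minute gap → minute 86), sauce base can start at minute 86 and finishes at minute 151.
The braise needs all of sauce base (finishes minute 151, plus 20-minute gap → minute 171); stock (finishes minute 66). That puts its earliest start at minute 171; it finishes at 171 + 50 = minute 221.

221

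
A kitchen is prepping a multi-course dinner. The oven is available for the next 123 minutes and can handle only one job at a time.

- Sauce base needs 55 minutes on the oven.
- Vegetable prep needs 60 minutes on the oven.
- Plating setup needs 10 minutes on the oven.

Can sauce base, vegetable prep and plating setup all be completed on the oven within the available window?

Running back to back, the jobs need 55 + 60 + 10 = 125 minutes on the oven.
Since 125 > 123, they cannot all fit.

No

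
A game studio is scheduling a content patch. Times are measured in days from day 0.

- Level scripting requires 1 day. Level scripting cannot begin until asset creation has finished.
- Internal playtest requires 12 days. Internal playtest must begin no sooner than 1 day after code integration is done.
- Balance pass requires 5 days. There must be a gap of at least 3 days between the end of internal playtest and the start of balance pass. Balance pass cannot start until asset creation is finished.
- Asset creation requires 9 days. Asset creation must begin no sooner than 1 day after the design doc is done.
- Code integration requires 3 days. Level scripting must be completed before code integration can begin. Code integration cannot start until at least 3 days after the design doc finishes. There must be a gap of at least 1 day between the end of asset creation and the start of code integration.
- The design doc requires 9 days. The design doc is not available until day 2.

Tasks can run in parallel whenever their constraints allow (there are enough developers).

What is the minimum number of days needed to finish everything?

The design doc cannot begin until its own release at day 2. It runs from day 2 to 2 + 9 = day 11.
Asset creation cannot begin until the design doc (finishes day 11, plus 1-day gap → day 12). It runs from day 12 to 12 + 9 = day 21.
Level scripting cannot begin until asset creation (finishes day 21). It runs from day 21 to 21 + 1 = day 22.
Code integration cannot start until level scripting (finishes day 22); the design doc (finishes day 11, plus 3-day gap → day 14); asset creation (finishes day 21, plus 1-day gap → day 22). The controlling bound is day 22, so code integration finishes at 22 + 3 = day 25.
Internal playtest cannot begin until code integration (finishes day 25, plus 1-day gap → day 26). It runs from day 26 to 26 + 12 = day 38.
For balance pass: internal playtest (finishes day 38, plus 3-day gap → day 41); asset creation (finishes day 21). Taking the maximum gives a start of day 41, and it finishes at 41 + 5 = day 46.
All tasks are finished once the last one completes. Finish times: The design doc at 11, Asset creation at 21, Level scripting at 22, Code integration at 25, Internal playtest at 38, Balance pass at 46. The latest is day 46.

46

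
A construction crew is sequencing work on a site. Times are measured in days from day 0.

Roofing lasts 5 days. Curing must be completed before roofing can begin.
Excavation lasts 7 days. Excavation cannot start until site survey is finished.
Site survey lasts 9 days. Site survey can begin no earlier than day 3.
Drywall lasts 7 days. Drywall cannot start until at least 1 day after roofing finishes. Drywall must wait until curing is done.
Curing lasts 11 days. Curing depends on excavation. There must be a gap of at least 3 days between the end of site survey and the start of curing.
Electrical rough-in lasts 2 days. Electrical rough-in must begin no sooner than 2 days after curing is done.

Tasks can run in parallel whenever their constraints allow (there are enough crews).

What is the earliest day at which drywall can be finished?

43

Site survey waits on its own release at day 3, so it starts at day 3 and finishes at 3 + 9 = day 12.
Excavation cannot begin until site survey (finishes day 12). It runs from day 12 to 12 + 7 = day 19.
For curing: excavation (finishes day 19); site survey (finishes day 12, plus 3-day gap → day 15). Taking the maximum gives a start of day 19, and it finishes at 19 + 11 = day 30.
After curing (finishes day 30), roofing can start at day 30 and finishes at day 35.
For drywall: roofing (finishes day 35, plus 1-day gap → day 36); curing (finishes day 30). Taking the maximum gives a start of day 36, and it finishes at 36 + 7 = day 43.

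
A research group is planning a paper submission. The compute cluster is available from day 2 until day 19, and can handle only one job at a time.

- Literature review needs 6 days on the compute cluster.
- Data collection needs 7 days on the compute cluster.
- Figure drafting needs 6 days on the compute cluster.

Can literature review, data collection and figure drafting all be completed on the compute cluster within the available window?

The compute cluster window is 19 − 2 = 17 days.
Running back to back, the jobs need 6 + 7 + 6 = 19 days on the compute cluster.
Since 19 > 17, they cannot all fit.

No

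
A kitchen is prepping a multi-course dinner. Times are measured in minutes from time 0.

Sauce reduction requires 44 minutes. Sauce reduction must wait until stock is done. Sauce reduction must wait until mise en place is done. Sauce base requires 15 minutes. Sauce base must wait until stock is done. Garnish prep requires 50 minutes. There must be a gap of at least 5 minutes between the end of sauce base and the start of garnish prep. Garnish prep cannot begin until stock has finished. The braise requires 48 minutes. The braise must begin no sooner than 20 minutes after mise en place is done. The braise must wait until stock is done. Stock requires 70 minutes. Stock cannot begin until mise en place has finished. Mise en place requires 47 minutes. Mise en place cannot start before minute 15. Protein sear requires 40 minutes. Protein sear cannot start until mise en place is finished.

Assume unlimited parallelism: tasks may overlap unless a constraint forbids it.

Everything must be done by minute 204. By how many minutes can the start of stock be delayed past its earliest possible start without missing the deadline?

Mise en place cannot begin until its own release at minute 15. It runs from minute 15 to 15 + 47 = minute 62.
Stock waits on mise en place (finishes minute 62), so it starts at minute 62 and finishes at 62 + 70 = minute 132.

Working backward from the deadline:
Nothing follows garnish prep; the deadline of minute 204 is its only limit. It must start by 204 − 50 = minute 154.
Sauce base must finish before garnish prep (must start by minute 154, minus 5-minute gap → minute 149). With a 15-minute duration, sauce base must start by 149 − 15 = minute 134.
Nothing follows the braise; the deadline of minute 204 is its only limit. It must start by 204 − 48 = minute 156.
Nothing follows sauce reduction; the deadline of minute 204 is its only limit. It must start by 204 − 44 = minute 160.
Stock feeds sauce base (must start by minute 134); the braise (must start by minute 156); sauce reduction (must start by minute 160); garnish prep (must start by minute 154). Taking the minimum, stock must finish by minute 134 and start by 134 − 70 = minute 64.
So stock can start as early as minute 62 and as late as minute 64, giving 64 − 62 = 2 minutes of slack.

2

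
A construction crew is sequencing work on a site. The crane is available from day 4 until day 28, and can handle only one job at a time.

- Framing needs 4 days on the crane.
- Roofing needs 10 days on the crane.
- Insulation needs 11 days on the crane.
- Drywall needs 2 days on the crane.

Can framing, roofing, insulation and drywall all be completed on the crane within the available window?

The crane window is 28 − 4 = 24 days.
Running back to back, the jobs need 4 + 10 + 11 + 2 = 27 days on the crane.
Since 27 > 24, they cannot all fit.

No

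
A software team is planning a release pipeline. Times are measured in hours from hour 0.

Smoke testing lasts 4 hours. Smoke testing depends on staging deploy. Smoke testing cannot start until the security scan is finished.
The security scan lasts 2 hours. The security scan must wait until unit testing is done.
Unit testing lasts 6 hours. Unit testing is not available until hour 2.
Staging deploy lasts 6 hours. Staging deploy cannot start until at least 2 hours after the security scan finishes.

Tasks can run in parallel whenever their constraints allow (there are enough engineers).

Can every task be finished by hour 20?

No

Unit testing waits on its own release at hour 2, so it starts at hour 2 and finishes at 2 + 6 = hour 8.
The security scan cannot begin until unit testing (finishes hour 8). It runs from hour 8 to 8 + 2 = hour 10.
Staging deploy waits on the security scan (finishes hour 10, plus 2-hour gap → hour 12), so it starts at hour 12 and finishes at 12 + 6 = hour 18.
Smoke testing cannot start until staging deploy (finishes hour 18); the security scan (finishes hour 10). The controlling bound is hour 18, so smoke testing finishes at 18 + 4 = hour 22.
The earliest everything can be done is hour 22, which is after the deadline of 20, so it is not possible.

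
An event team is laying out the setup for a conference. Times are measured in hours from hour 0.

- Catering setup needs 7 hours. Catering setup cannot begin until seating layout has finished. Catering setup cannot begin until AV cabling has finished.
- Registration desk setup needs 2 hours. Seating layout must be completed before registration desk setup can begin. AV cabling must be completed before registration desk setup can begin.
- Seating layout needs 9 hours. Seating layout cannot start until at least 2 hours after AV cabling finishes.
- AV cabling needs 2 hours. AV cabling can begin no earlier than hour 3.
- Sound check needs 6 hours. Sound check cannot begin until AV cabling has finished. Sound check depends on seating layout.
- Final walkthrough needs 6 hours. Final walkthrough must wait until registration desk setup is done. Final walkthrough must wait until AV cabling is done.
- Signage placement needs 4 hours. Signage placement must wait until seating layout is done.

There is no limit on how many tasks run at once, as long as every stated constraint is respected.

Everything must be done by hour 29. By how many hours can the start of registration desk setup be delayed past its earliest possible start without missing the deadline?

After its own release at hour 3, AV cabling can start at hour 3 and finishes at hour 5.
After AV cabling (finishes hour 5, plus 2-hour gap → hour 7), seating layout can start at hour 7 and finishes at hour 16.
Registration desk setup has to wait for seating layout (finishes hour 16); AV cabling (finishes hour 5). The latest of these is hour 16, so registration desk setup runs hour 16 to 16 + 2 = hour 18.

Working backward from the deadline:
Final walkthrough must finish by hour 29; it takes 6 hours, so it must start by 29 − 6 = hour 23.
Registration desk setup must finish before final walkthrough (must start by hour 23). With a 2-hour duration, registration desk setup must start by 23 − 2 = hour 21.
So registration desk setup can start as early as hour 16 and as late as hour 21, giving 21 − 16 = 5 hours of slack.

5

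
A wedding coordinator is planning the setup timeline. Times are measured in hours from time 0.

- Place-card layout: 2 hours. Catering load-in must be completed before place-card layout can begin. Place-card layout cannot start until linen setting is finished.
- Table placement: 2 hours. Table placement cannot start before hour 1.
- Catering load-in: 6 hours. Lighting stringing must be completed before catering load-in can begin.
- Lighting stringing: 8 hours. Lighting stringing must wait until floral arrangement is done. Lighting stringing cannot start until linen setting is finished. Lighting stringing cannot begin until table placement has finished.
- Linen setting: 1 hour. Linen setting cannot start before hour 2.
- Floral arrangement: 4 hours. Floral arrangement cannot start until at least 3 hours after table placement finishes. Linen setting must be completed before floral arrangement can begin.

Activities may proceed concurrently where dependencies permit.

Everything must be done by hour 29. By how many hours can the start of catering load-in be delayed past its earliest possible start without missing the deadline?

Linen setting cannot begin until its own release at hour 2. It runs from hour 2 to 2 + 1 = hour 3.
After its own release at hour 1, table placement can start at hour 1 and finishes at hour 3.
Floral arrangement cannot start until table placement (finishes hour 3, plus 3-hour gap → hour 6); linen setting (finishes hour 3). The controlling bound is hour 6, so floral arrangement finishes at 6 + 4 = hour 10.
For lighting stringing: floral arrangement (finishes hour 10); linen setting (finishes hour 3); table placement (finishes hour 3). Taking the maximum gives a start of hour 10, and it finishes at 10 + 8 = hour 18.
Catering load-in cannot begin until lighting stringing (finishes hour 18). It runs from hour 18 to 18 + 6 = hour 24.

Working backward from the deadline:
To finish by hour 29, place-card layout (duration 2) must start no later than hour 27.
Catering load-in feeds into place-card layout (must start by hour 27); so catering load-in must finish by hour 27 and therefore start by hour 21.
So catering load-in can start as early as hour 18 and as late as hour 21, giving 21 − 18 = 3 hours of slack.

3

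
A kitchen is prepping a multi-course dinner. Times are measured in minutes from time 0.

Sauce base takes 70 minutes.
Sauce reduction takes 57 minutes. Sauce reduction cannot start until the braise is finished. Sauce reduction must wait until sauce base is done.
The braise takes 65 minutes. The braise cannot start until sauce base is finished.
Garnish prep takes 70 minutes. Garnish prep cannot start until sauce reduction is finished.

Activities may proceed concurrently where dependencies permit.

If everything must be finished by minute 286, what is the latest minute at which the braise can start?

To finish by minute 286, garnish prep (duration 70) must start no later than minute 216.
Sauce reduction feeds into garnish prep (must start by minute 216); so sauce reduction must finish by minute 216 and therefore start by minute 159.
Since sauce reduction (must start by minute 159) depends on it, the braise must finish by minute 159. Backing off its 65-minute duration gives a latest start of minute 94.

94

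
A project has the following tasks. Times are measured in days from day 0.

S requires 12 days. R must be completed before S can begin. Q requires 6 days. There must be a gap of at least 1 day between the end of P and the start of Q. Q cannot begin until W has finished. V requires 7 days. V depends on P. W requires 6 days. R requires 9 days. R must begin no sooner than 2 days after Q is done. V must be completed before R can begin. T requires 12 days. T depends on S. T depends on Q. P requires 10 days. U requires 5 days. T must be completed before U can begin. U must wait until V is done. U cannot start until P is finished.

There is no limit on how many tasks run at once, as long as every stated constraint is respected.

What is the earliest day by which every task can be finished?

57

W can start immediately at day 0; it finishes at day 6.
Nothing blocks P, so it runs from day 0 to day 10.
V waits on P (finishes day 10), so it starts at day 10 and finishes at 10 + 7 = day 17.
Q needs all of P (finishes day 10, plus 1-day gap → day 11); W (finishes day 6). That puts its earliest start at day 11; it finishes at 11 + 6 = day 17.
R needs all of Q (finishes day 17, plus 2-day gap → day 19); V (finishes day 17). That puts its earliest start at day 19; it finishes at 19 + 9 = day 28.
S waits on R (finishes day 28), so it starts at day 28 and finishes at 28 + 12 = day 40.
T has to wait for S (finishes day 40); Q (finishes day 17). The latest of these is day 40, so T runs day 40 to 40 + 12 = day 52.
U has to wait for T (finishes day 52); V (finishes day 17); P (finishes day 10). The latest of these is day 52, so U runs day 52 to 52 + 5 = day 57.
All tasks are finished once the last one completes. Finish times: P at 10, Q at 17, R at 28, S at 40, T at 52, U at 57, V at 17, W at 6. The latest is day 57.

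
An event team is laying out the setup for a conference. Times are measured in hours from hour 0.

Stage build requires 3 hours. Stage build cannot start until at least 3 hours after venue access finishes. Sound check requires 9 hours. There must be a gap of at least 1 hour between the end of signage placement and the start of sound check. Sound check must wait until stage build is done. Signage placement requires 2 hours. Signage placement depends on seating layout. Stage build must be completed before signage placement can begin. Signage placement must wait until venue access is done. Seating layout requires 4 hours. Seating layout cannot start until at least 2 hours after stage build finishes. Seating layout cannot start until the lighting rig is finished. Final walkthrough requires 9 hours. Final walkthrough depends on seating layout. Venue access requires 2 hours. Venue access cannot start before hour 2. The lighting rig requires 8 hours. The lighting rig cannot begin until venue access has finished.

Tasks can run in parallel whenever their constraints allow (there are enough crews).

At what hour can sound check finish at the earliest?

After its own release at hour 2, venue access can start at hour 2 and finishes at hour 4.
The lighting rig waits on venue access (finishes hour 4), so it starts at hour 4 and finishes at 4 + 8 = hour 12.
Stage build waits on venue access (finishes hour 4, plus 3-hour gap → hour 7), so it starts at hour 7 and finishes at 7 + 3 = hour 10.
Seating layout cannot start until stage build (finishes hour 10, plus 2-hour gap → hour 12); the lighting rig (finishes hour 12). The controlling bound is hour 12, so seating layout finishes at 12 + 4 = hour 16.
Signage placement has to wait for seating layout (finishes hour 16); stage build (finishes hour 10); venue access (finishes hour 4). The latest of these is hour 16, so signage placement runs hour 16 to 16 + 2 = hour 18.
Sound check has to wait for signage placement (finishes hour 18, plus 1-hour gap → hour 19); stage build (finishes hour 10). The latest of these is hour 19, so sound check runs hour 19 to 19 + 9 = hour 28.

28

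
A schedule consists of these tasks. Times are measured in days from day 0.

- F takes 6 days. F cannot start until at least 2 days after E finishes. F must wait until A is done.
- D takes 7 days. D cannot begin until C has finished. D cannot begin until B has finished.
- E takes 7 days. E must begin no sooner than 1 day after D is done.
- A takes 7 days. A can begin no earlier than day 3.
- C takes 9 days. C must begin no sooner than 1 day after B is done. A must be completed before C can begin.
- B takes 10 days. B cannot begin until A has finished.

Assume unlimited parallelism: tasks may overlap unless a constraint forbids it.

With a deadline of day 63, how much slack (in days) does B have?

A waits on its own release at day 3, so it starts at day 3 and finishes at 3 + 7 = day 10.
After A (finishes day 10), B can start at day 10 and finishes at day 20.

Working backward from the deadline:
F has no dependents, so it just needs to finish by day 63. Starting by 63 − 6 = day 57 achieves that.
E must finish before F (must start by day 57, minus 2-day gap → day 55). With a 7-day duration, E must start by 55 − 7 = day 48.
D has to be done before E (must start by day 48, minus 1-day gap → day 47). That means finishing by day 47, i.e. starting by 47 − 7 = day 40.
C feeds into D (must start by day 40); so C must finish by day 40 and therefore start by day 31.
B feeds C (must start by day 31, minus 1-day gap → day 30); D (must start by day 40). Taking the minimum, B must finish by day 30 and start by 30 − 10 = day 20.
So B can start as early as day 10 and as late as day 20, giving 20 − 10 = 10 days of slack.

10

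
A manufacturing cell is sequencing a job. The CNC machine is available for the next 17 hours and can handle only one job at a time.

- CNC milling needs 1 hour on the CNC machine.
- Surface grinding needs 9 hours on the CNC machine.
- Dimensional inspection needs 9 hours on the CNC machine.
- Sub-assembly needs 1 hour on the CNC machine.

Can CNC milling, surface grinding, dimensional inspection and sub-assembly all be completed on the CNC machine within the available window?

Running back to back, the jobs need 1 + 9 + 9 + 1 = 20 hours on the CNC machine.
Since 20 > 17, they cannot all fit.

No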